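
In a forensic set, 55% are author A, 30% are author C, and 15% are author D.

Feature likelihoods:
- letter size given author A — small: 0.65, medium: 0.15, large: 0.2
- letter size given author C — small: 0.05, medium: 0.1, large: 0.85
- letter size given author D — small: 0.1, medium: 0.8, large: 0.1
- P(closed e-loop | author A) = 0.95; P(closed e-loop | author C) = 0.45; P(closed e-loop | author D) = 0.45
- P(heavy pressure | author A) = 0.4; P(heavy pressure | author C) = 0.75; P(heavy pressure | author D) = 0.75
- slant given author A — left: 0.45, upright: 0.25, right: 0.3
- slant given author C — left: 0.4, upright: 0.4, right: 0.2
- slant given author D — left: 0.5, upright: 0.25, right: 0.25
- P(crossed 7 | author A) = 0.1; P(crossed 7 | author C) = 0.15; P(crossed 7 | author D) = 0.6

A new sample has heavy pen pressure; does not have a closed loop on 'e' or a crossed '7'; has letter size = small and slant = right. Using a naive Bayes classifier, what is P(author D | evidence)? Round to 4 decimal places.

0.1718

author A: 0.55 × 0.65 × (1−0.95) × 0.4 × 0.3 × (1−0.1) = 0.0019305
author C: 0.3 × 0.05 × (1−0.45) × 0.75 × 0.2 × (1−0.15) = 0.001051875
author D: 0.15 × 0.1 × (1−0.45) × 0.75 × 0.25 × (1−0.6) = 0.00061875
P(author D | x) = 0.00061875 / 0.003601125 ≈ 0.1718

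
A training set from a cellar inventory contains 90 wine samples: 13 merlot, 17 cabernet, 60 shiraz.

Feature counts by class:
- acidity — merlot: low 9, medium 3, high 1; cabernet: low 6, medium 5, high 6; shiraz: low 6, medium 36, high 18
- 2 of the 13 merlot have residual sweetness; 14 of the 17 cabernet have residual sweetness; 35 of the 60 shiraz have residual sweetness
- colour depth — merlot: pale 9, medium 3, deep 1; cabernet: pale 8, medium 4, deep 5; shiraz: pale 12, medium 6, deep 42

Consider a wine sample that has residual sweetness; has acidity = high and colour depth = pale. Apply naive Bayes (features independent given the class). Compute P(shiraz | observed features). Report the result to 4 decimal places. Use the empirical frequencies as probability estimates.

merlot: (13/90) × (1/13) × (2/13) × (9/13) ≈ 0.00118343
cabernet: (17/90) × (6/17) × (14/17) × (8/17) ≈ 0.0258362
shiraz: (60/90) × (18/60) × (35/60) × (12/60) ≈ 0.0233333
P(shiraz | x) = 0.0233333 / 0.05035293 ≈ 0.4634

0.4634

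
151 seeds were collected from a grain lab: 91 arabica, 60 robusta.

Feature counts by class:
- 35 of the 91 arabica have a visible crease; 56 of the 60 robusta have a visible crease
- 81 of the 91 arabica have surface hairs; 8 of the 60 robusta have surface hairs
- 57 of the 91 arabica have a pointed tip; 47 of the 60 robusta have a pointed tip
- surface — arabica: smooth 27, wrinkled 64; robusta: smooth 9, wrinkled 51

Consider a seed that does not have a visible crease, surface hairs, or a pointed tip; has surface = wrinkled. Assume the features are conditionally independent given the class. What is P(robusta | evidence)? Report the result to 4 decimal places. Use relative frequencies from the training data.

0.2831

arabica: (91/151) × (56/91) × (10/91) × (34/91) × (64/91) ≈ 0.0107089
robusta: (60/151) × (4/60) × (52/60) × (13/60) × (51/60) ≈ 0.00422811
P(robusta | x) = 0.00422811 / 0.01493701 ≈ 0.2831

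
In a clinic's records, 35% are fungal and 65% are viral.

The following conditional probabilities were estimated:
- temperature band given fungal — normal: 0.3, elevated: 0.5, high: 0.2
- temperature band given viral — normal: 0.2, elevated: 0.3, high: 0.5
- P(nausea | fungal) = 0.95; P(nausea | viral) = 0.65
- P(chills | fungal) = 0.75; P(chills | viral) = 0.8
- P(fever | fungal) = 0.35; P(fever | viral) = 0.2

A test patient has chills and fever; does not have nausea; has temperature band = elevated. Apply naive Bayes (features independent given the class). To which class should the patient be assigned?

fungal: 0.35 × 0.5 × (1−0.95) × 0.75 × 0.35 = 0.002296875
viral: 0.65 × 0.3 × (1−0.65) × 0.8 × 0.2 = 0.01092
Highest score → viral.

viral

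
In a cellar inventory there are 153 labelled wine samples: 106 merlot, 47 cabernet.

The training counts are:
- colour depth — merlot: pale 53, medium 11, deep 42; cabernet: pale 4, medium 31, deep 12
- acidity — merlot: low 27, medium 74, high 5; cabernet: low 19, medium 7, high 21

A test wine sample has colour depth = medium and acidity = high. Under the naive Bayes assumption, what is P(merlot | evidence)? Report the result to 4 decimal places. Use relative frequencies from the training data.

0.0361

merlot: (106/153) × (11/106) × (5/106) ≈ 0.00339129
cabernet: (47/153) × (31/47) × (21/47) ≈ 0.0905298
P(merlot | x) = 0.00339129 / 0.09392109 ≈ 0.0361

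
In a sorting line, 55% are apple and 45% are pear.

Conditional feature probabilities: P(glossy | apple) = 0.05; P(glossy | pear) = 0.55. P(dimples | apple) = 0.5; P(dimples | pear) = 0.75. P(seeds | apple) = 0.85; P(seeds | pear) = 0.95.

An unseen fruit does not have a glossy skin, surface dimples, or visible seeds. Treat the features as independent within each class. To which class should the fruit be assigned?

apple

apple: 0.55 × (1−0.05) × (1−0.5) × (1−0.85) = 0.0391875
pear: 0.45 × (1−0.55) × (1−0.75) × (1−0.95) = 0.00253125
Highest score → apple.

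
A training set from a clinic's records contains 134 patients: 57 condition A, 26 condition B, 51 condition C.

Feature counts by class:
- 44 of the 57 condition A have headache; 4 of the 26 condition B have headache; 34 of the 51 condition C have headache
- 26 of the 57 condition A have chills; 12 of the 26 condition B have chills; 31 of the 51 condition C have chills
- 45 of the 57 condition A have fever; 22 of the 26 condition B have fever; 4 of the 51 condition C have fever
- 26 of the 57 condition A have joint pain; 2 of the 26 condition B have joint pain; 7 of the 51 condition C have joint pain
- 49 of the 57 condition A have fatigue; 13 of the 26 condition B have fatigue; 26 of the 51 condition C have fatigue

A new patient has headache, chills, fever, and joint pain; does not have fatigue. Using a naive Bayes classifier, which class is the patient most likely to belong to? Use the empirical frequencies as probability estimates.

condition A

condition A: (57/134) × (44/57) × (26/57) × (45/57) × (26/57) × (8/57) ≈ 0.00757003
condition B: (26/134) × (4/26) × (12/26) × (22/26) × (2/26) × (13/26) ≈ 0.000448373
condition C: (51/134) × (34/51) × (31/51) × (4/51) × (7/51) × (25/51) ≈ 0.000813866
Highest score → condition A.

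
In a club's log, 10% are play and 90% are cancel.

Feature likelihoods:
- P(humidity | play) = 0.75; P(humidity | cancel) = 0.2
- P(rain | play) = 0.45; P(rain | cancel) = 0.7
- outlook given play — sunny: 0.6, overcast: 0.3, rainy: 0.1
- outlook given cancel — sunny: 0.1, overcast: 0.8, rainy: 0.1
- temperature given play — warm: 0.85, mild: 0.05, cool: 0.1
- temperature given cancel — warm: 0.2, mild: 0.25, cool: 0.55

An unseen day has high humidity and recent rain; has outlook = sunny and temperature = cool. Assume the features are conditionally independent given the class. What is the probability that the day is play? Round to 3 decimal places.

0.226

play: 0.1 × 0.75 × 0.45 × 0.6 × 0.1 = 0.002025
cancel: 0.9 × 0.2 × 0.7 × 0.1 × 0.55 = 0.00693
P(play | x) = 0.002025 / 0.008955 ≈ 0.226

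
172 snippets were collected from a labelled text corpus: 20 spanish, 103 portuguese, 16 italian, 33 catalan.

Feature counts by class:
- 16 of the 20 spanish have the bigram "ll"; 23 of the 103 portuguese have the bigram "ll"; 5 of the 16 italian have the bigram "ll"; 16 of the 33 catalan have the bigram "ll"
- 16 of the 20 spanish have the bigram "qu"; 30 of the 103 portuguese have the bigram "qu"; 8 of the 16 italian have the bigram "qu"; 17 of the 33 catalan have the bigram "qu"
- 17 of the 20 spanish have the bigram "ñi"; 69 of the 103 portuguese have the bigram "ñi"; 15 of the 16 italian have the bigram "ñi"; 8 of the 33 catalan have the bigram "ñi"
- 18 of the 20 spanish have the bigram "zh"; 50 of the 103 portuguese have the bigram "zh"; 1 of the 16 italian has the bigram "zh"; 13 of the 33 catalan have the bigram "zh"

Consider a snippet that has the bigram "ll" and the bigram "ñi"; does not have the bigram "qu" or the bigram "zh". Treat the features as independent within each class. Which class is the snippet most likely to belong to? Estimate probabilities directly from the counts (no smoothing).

portuguese

spanish: (20/172) × (16/20) × (4/20) × (17/20) × (2/20) ≈ 0.0015814
portuguese: (103/172) × (23/103) × (73/103) × (69/103) × (53/103) ≈ 0.032669
italian: (16/172) × (5/16) × (8/16) × (15/16) × (15/16) ≈ 0.0127748
catalan: (33/172) × (16/33) × (16/33) × (8/33) × (20/33) ≈ 0.00662658
Highest score → portuguese.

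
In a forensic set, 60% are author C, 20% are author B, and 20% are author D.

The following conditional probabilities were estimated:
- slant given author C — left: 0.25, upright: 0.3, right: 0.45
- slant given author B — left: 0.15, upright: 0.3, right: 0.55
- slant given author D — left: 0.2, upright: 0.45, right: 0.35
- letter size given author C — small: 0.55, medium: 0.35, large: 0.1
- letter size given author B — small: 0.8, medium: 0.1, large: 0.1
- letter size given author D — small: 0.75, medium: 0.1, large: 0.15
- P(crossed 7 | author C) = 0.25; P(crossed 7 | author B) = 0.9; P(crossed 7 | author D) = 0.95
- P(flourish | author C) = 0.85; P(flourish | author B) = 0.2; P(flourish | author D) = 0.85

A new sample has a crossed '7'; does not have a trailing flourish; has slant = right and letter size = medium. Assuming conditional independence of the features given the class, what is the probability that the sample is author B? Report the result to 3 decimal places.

author C: 0.6 × 0.45 × 0.35 × 0.25 × (1−0.85) = 0.00354375
author B: 0.2 × 0.55 × 0.1 × 0.9 × (1−0.2) = 0.00792
author D: 0.2 × 0.35 × 0.1 × 0.95 × (1−0.85) = 0.0009975
P(author B | x) = 0.00792 / 0.01246125 ≈ 0.636

0.636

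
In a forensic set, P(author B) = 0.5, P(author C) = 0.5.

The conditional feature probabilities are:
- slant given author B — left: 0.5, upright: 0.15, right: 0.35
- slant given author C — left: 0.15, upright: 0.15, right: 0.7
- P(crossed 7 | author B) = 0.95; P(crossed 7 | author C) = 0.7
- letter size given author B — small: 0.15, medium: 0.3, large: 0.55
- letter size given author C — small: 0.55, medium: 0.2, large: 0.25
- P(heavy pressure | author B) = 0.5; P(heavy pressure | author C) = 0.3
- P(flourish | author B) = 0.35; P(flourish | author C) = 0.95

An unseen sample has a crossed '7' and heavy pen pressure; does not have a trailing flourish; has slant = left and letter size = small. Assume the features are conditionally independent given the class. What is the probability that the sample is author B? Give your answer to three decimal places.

author B: 0.5 × 0.5 × 0.95 × 0.15 × 0.5 × (1−0.35) = 0.011578125
author C: 0.5 × 0.15 × 0.7 × 0.55 × 0.3 × (1−0.95) = 0.000433125
P(author B | x) = 0.011578125 / 0.01201125 ≈ 0.964

0.964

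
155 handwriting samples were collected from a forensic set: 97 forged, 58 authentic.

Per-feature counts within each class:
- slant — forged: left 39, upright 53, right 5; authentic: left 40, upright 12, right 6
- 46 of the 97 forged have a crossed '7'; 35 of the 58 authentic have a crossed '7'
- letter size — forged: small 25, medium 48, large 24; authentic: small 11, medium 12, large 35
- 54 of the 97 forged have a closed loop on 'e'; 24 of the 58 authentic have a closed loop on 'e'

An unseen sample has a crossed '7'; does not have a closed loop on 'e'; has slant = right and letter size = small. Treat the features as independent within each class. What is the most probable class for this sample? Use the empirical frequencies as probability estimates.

authentic

forged: (97/155) × (5/97) × (46/97) × (25/97) × (43/97) ≈ 0.00174779
authentic: (58/155) × (6/58) × (35/58) × (11/58) × (34/58) ≈ 0.00259702
Highest score → authentic.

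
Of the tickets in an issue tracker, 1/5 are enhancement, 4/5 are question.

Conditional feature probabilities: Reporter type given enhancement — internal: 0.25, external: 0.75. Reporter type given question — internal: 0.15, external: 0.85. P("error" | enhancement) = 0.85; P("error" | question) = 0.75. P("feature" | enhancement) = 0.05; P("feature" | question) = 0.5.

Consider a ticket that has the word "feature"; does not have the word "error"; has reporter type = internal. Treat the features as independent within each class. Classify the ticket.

enhancement: 0.2 × 0.25 × (1−0.85) × 0.05 = 0.000375
question: 0.8 × 0.15 × (1−0.75) × 0.5 = 0.015
Highest score → question.

question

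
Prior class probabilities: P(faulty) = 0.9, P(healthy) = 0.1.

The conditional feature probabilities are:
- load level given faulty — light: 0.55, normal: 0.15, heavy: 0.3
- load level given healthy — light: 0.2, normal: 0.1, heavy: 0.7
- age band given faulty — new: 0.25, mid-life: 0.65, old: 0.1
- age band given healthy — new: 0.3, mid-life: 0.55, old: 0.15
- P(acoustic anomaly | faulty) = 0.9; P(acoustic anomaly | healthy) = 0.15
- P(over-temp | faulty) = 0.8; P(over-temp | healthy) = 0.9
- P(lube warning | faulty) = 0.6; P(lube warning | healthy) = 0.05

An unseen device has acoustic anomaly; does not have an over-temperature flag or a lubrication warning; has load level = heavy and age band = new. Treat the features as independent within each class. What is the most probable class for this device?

faulty: 0.9 × 0.3 × 0.25 × 0.9 × (1−0.8) × (1−0.6) = 0.00486
healthy: 0.1 × 0.7 × 0.3 × 0.15 × (1−0.9) × (1−0.05) = 0.00029925
Highest score → faulty.

faulty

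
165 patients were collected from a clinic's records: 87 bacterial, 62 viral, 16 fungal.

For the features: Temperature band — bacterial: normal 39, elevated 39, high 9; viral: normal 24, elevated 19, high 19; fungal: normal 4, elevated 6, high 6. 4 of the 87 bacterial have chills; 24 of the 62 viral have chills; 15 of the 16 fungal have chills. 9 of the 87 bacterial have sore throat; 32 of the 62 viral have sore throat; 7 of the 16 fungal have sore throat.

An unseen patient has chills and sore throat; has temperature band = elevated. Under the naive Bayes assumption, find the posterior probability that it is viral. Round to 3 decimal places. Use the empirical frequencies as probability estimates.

0.589

bacterial: (87/165) × (39/87) × (4/87) × (9/87) ≈ 0.0011242
viral: (62/165) × (19/62) × (24/62) × (32/62) ≈ 0.0230063
fungal: (16/165) × (6/16) × (15/16) × (7/16) ≈ 0.0149148
P(viral | x) = 0.0230063 / 0.0390453 ≈ 0.589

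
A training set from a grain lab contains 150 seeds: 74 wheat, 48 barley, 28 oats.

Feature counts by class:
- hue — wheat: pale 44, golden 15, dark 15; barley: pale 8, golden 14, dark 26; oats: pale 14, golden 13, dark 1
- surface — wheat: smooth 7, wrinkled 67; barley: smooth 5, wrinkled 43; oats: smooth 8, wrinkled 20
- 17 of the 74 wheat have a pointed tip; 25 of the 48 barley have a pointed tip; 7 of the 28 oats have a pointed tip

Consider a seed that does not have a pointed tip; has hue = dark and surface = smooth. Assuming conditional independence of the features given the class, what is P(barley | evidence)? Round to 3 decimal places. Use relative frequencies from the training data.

0.498

wheat: (74/150) × (15/74) × (7/74) × (57/74) ≈ 0.00728634
barley: (48/150) × (26/48) × (5/48) × (23/48) ≈ 0.00865162
oats: (28/150) × (1/28) × (8/28) × (21/28) ≈ 0.00142857
P(barley | x) = 0.00865162 / 0.01736653 ≈ 0.498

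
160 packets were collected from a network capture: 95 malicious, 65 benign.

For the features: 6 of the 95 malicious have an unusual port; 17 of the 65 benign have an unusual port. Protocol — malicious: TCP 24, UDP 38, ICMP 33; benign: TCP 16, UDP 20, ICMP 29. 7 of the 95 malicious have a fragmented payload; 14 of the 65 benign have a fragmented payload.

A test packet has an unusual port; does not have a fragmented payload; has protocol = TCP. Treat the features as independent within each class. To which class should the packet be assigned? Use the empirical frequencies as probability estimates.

malicious: (95/160) × (6/95) × (24/95) × (88/95) ≈ 0.00877562
benign: (65/160) × (17/65) × (16/65) × (51/65) ≈ 0.0205207
Highest score → benign.

benign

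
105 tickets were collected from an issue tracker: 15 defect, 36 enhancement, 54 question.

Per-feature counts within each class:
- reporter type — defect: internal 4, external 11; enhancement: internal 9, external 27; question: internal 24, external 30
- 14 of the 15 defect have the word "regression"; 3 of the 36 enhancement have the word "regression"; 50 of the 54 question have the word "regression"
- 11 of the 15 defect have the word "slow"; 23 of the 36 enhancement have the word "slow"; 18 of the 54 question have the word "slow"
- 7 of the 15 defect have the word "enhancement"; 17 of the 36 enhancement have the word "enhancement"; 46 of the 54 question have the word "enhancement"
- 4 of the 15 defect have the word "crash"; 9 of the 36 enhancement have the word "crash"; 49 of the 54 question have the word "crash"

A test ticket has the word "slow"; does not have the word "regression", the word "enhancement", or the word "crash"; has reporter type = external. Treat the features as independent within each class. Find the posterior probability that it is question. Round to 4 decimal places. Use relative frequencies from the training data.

defect: (15/105) × (11/15) × (1/15) × (11/15) × (8/15) × (11/15) ≈ 0.00200315
enhancement: (36/105) × (27/36) × (33/36) × (23/36) × (19/36) × (27/36) ≈ 0.0596106
question: (54/105) × (30/54) × (4/54) × (18/54) × (8/54) × (5/54) ≈ 0.0000967719
P(question | x) = 0.0000967719 / 0.0617105219 ≈ 0.0016

0.0016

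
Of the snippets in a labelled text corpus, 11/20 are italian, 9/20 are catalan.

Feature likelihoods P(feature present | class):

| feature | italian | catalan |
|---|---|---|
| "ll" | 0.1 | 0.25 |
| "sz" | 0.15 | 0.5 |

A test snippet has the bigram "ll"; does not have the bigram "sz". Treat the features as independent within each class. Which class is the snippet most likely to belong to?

catalan

italian: 0.55 × 0.1 × (1−0.15) = 0.04675
catalan: 0.45 × 0.25 × (1−0.5) = 0.05625
Highest score → catalan.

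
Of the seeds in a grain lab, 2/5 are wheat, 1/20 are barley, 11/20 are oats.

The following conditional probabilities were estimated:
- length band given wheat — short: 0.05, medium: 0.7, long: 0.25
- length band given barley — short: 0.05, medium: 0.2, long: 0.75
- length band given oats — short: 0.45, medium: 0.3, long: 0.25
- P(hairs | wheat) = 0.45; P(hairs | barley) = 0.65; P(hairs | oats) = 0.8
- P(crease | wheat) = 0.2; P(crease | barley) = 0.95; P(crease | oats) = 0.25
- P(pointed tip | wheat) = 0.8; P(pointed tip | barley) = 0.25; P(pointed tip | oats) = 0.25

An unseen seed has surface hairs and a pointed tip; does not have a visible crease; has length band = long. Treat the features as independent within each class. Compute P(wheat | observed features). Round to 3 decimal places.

wheat: 0.4 × 0.25 × 0.45 × (1−0.2) × 0.8 = 0.0288
barley: 0.05 × 0.75 × 0.65 × (1−0.95) × 0.25 = 0.0003046875
oats: 0.55 × 0.25 × 0.8 × (1−0.25) × 0.25 = 0.020625
P(wheat | x) = 0.0288 / 0.0497296875 ≈ 0.579

0.579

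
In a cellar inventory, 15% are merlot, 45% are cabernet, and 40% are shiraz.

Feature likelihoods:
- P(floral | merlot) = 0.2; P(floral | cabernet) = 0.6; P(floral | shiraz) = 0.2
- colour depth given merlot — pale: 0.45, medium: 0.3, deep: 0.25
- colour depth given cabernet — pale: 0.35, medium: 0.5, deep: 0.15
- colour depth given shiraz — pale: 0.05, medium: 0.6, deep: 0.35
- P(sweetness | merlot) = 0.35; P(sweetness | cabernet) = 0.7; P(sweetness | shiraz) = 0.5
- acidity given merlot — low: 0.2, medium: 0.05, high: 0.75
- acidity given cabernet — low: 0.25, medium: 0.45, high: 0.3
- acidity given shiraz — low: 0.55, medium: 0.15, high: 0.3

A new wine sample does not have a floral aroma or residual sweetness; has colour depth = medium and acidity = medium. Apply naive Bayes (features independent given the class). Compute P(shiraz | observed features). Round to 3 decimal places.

0.519

merlot: 0.15 × (1−0.2) × 0.3 × (1−0.35) × 0.05 = 0.00117
cabernet: 0.45 × (1−0.6) × 0.5 × (1−0.7) × 0.45 = 0.01215
shiraz: 0.4 × (1−0.2) × 0.6 × (1−0.5) × 0.15 = 0.0144
P(shiraz | x) = 0.0144 / 0.02772 ≈ 0.519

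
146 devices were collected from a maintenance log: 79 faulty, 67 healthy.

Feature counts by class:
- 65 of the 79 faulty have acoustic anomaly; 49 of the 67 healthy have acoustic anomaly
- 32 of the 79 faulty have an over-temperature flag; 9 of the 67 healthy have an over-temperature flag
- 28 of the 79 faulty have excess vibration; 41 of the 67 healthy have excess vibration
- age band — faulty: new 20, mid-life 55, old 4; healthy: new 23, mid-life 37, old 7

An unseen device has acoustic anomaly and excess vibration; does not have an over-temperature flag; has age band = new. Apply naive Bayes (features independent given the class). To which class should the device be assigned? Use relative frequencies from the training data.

healthy

faulty: (79/146) × (65/79) × (47/79) × (28/79) × (20/79) ≈ 0.0237665
healthy: (67/146) × (49/67) × (58/67) × (41/67) × (23/67) ≈ 0.0610321
Highest score → healthy.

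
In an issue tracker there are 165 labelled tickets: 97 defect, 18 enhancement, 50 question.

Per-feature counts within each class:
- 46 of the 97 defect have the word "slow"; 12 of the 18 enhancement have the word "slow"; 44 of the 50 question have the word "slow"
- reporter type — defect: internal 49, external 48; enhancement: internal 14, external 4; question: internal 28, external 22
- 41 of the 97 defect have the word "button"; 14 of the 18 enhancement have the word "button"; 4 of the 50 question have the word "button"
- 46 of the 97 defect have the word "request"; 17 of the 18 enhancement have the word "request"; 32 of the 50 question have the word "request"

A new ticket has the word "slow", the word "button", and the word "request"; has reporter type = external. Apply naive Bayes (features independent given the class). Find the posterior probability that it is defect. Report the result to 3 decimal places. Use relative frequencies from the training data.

0.607

defect: (97/165) × (46/97) × (48/97) × (41/97) × (46/97) ≈ 0.027653
enhancement: (18/165) × (12/18) × (4/18) × (14/18) × (17/18) ≈ 0.0118718
question: (50/165) × (44/50) × (22/50) × (4/50) × (32/50) ≈ 0.00600747
P(defect | x) = 0.027653 / 0.04553227 ≈ 0.607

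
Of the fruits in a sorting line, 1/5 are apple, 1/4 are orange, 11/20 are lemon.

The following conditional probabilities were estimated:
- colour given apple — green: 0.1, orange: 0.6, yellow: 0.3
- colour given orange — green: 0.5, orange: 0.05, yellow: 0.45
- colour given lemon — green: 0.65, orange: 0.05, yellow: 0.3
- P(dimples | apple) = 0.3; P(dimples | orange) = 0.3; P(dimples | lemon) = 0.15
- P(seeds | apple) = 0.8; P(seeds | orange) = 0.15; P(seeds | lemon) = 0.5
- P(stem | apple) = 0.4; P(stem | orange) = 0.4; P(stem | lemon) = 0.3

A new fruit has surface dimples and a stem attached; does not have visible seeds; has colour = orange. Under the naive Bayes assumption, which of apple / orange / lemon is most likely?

apple: 0.2 × 0.6 × 0.3 × (1−0.8) × 0.4 = 0.00288
orange: 0.25 × 0.05 × 0.3 × (1−0.15) × 0.4 = 0.001275
lemon: 0.55 × 0.05 × 0.15 × (1−0.5) × 0.3 = 0.00061875
Highest score → apple.

apple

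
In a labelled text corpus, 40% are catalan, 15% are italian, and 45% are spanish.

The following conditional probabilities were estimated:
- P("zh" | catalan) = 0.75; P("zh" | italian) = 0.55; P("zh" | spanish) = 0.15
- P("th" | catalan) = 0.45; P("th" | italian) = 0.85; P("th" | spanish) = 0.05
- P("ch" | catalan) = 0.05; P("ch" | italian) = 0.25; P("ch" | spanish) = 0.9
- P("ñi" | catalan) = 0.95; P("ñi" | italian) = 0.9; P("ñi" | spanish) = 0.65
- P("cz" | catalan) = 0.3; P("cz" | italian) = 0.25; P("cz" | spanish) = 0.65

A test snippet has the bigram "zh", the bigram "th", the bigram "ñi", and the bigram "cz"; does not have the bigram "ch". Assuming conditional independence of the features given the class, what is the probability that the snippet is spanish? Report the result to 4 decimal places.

catalan: 0.4 × 0.75 × 0.45 × (1−0.05) × 0.95 × 0.3 = 0.03655125
italian: 0.15 × 0.55 × 0.85 × (1−0.25) × 0.9 × 0.25 = 0.01183359375
spanish: 0.45 × 0.15 × 0.05 × (1−0.9) × 0.65 × 0.65 = 0.00014259375
P(spanish | x) = 0.00014259375 / 0.0485274375 ≈ 0.0029

0.0029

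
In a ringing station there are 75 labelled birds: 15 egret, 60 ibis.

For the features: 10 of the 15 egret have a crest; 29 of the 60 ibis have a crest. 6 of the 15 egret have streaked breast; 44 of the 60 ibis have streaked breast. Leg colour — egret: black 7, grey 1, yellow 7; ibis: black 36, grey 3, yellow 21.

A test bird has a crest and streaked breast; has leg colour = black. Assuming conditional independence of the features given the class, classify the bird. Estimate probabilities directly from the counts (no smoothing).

ibis

egret: (15/75) × (10/15) × (6/15) × (7/15) ≈ 0.0248889
ibis: (60/75) × (29/60) × (44/60) × (36/60) ≈ 0.170133
Highest score → ibis.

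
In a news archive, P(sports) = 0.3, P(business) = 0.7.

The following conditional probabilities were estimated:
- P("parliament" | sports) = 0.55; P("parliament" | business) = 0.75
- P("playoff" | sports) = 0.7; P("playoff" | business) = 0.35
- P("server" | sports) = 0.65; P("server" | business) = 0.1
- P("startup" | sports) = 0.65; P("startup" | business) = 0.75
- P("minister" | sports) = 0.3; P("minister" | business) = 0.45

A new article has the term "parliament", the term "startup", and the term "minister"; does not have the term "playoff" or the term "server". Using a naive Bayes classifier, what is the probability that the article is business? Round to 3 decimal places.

sports: 0.3 × 0.55 × (1−0.7) × (1−0.65) × 0.65 × 0.3 = 0.003378375
business: 0.7 × 0.75 × (1−0.35) × (1−0.1) × 0.75 × 0.45 = 0.1036546875
P(business | x) = 0.1036546875 / 0.1070330625 ≈ 0.968

0.968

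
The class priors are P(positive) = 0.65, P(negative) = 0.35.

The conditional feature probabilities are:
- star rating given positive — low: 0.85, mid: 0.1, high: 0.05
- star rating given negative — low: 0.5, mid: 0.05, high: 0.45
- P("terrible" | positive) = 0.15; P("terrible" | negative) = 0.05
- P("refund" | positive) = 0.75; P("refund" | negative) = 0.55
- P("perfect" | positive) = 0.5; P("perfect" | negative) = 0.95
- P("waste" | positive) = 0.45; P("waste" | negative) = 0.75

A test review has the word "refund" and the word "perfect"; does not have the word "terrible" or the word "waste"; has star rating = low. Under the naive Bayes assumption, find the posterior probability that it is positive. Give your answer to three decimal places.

positive: 0.65 × 0.85 × (1−0.15) × 0.75 × 0.5 × (1−0.45) = 0.09686015625
negative: 0.35 × 0.5 × (1−0.05) × 0.55 × 0.95 × (1−0.75) = 0.02171640625
P(positive | x) = 0.09686015625 / 0.1185765625 ≈ 0.817

0.817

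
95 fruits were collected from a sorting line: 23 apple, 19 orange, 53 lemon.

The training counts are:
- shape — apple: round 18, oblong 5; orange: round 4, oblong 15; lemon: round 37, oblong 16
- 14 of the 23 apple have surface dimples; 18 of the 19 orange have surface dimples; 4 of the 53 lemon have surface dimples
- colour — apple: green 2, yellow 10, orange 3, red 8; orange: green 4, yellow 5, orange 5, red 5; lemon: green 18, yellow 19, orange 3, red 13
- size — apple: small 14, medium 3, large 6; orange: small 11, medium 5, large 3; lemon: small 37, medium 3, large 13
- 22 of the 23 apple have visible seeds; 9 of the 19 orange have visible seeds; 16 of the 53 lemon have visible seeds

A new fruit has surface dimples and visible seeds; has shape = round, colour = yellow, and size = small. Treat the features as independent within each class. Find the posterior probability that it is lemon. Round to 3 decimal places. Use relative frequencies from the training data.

apple: (23/95) × (18/23) × (14/23) × (10/23) × (14/23) × (22/23) ≈ 0.0291955
orange: (19/95) × (4/19) × (18/19) × (5/19) × (11/19) × (9/19) ≈ 0.00287872
lemon: (53/95) × (37/53) × (4/53) × (19/53) × (37/53) × (16/53) ≈ 0.0022208
P(lemon | x) = 0.0022208 / 0.03429502 ≈ 0.065

0.065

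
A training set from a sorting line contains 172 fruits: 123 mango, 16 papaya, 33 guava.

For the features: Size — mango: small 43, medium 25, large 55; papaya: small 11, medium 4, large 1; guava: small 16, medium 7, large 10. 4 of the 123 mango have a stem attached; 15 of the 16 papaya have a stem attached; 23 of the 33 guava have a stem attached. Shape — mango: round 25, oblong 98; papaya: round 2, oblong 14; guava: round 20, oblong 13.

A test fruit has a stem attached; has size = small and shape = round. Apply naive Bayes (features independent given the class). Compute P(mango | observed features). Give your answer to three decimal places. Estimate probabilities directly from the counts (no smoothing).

mango: (123/172) × (43/123) × (4/123) × (25/123) ≈ 0.00165246
papaya: (16/172) × (11/16) × (15/16) × (2/16) ≈ 0.00749455
guava: (33/172) × (16/33) × (23/33) × (20/33) ≈ 0.0392936
P(mango | x) = 0.00165246 / 0.04844061 ≈ 0.034

0.034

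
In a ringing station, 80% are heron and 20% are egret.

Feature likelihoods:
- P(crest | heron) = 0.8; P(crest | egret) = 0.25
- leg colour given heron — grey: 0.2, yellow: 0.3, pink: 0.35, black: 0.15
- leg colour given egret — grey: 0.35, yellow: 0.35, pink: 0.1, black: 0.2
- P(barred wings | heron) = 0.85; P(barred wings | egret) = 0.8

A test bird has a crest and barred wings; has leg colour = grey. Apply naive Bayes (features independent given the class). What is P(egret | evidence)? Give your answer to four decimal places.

0.1140

heron: 0.8 × 0.8 × 0.2 × 0.85 = 0.1088
egret: 0.2 × 0.25 × 0.35 × 0.8 = 0.014
P(egret | x) = 0.014 / 0.1228 ≈ 0.1140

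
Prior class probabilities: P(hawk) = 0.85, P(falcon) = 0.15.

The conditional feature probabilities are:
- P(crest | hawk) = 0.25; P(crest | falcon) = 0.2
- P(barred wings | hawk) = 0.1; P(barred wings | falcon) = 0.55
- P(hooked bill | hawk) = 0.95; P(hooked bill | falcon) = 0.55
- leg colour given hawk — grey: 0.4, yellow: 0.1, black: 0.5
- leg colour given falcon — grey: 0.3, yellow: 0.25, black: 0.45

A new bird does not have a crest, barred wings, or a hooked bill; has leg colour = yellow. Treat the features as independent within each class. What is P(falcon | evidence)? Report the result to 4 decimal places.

hawk: 0.85 × (1−0.25) × (1−0.1) × (1−0.95) × 0.1 = 0.00286875
falcon: 0.15 × (1−0.2) × (1−0.55) × (1−0.55) × 0.25 = 0.006075
P(falcon | x) = 0.006075 / 0.00894375 ≈ 0.6792

0.6792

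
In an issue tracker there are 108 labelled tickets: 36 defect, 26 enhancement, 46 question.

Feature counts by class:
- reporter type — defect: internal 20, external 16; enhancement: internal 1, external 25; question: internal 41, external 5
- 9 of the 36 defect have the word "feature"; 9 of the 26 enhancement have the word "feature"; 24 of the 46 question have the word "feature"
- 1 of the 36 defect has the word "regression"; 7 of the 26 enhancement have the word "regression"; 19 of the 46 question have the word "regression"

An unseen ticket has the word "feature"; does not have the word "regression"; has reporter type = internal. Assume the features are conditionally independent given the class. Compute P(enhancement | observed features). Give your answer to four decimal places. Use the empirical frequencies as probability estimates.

defect: (36/108) × (20/36) × (9/36) × (35/36) ≈ 0.0450103
enhancement: (26/108) × (1/26) × (9/26) × (19/26) ≈ 0.00234221
question: (46/108) × (41/46) × (24/46) × (27/46) ≈ 0.116257
P(enhancement | x) = 0.00234221 / 0.16360951 ≈ 0.0143

0.0143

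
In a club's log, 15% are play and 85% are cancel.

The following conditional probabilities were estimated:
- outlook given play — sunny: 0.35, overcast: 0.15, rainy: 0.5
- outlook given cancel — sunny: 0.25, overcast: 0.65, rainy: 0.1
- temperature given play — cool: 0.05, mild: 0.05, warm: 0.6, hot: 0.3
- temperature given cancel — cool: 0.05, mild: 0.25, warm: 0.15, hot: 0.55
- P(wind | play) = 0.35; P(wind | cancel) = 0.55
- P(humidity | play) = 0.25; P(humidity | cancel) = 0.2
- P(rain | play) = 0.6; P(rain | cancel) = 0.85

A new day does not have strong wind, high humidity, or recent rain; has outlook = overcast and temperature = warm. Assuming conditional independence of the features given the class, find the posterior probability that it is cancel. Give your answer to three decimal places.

0.630

play: 0.15 × 0.15 × 0.6 × (1−0.35) × (1−0.25) × (1−0.6) = 0.0026325
cancel: 0.85 × 0.65 × 0.15 × (1−0.55) × (1−0.2) × (1−0.85) = 0.00447525
P(cancel | x) = 0.00447525 / 0.00710775 ≈ 0.630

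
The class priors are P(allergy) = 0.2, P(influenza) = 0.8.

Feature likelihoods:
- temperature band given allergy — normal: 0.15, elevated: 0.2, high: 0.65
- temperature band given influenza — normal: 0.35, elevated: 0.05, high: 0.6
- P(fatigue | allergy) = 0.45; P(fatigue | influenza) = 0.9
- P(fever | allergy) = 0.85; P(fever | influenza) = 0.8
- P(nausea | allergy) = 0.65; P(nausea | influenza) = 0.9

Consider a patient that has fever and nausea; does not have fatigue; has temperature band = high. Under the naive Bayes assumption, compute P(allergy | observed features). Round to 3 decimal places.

0.533

allergy: 0.2 × 0.65 × (1−0.45) × 0.85 × 0.65 = 0.03950375
influenza: 0.8 × 0.6 × (1−0.9) × 0.8 × 0.9 = 0.03456
P(allergy | x) = 0.03950375 / 0.07406375 ≈ 0.533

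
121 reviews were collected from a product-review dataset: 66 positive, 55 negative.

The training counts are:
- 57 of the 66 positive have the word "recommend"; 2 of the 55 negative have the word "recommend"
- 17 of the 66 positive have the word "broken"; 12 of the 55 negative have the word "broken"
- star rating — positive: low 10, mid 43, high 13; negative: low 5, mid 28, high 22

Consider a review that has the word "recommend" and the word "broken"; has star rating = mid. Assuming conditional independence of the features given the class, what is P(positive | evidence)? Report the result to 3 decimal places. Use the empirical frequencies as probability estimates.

0.977

positive: (66/121) × (57/66) × (17/66) × (43/66) ≈ 0.0790531
negative: (55/121) × (2/55) × (12/55) × (28/55) ≈ 0.00183594
P(positive | x) = 0.0790531 / 0.08088904 ≈ 0.977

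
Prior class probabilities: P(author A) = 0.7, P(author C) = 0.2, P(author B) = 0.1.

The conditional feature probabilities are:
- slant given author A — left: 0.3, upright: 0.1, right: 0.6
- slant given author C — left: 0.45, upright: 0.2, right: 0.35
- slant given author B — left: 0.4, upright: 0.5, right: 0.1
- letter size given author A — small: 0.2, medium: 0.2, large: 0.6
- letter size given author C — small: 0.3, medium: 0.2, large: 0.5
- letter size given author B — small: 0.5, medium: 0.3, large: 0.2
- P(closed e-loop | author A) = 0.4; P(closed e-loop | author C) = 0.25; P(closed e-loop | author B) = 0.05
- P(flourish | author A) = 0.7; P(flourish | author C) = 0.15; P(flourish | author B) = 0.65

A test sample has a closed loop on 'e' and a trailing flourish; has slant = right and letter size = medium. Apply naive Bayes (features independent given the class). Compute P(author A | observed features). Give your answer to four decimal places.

0.9742

author A: 0.7 × 0.6 × 0.2 × 0.4 × 0.7 = 0.02352
author C: 0.2 × 0.35 × 0.2 × 0.25 × 0.15 = 0.000525
author B: 0.1 × 0.1 × 0.3 × 0.05 × 0.65 = 0.0000975
P(author A | x) = 0.02352 / 0.0241425 ≈ 0.9742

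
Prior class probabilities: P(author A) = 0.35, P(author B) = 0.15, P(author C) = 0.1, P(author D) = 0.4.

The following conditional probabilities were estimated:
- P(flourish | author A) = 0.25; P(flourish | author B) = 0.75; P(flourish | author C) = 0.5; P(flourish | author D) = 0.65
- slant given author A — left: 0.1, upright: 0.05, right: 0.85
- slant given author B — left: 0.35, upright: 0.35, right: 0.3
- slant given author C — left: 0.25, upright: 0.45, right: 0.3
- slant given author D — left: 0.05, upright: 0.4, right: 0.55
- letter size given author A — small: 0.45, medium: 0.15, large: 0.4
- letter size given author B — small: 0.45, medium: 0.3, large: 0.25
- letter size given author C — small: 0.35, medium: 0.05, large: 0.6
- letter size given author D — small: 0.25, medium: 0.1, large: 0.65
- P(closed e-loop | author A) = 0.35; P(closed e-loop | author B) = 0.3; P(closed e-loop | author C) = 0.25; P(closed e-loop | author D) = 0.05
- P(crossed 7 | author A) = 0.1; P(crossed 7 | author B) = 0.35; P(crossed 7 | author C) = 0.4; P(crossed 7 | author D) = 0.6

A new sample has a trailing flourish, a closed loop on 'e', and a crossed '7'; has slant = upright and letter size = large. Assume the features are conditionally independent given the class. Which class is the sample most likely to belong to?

author D

author A: 0.35 × 0.25 × 0.05 × 0.4 × 0.35 × 0.1 = 0.00006125
author B: 0.15 × 0.75 × 0.35 × 0.25 × 0.3 × 0.35 = 0.00103359375
author C: 0.1 × 0.5 × 0.45 × 0.6 × 0.25 × 0.4 = 0.00135
author D: 0.4 × 0.65 × 0.4 × 0.65 × 0.05 × 0.6 = 0.002028
Highest score → author D.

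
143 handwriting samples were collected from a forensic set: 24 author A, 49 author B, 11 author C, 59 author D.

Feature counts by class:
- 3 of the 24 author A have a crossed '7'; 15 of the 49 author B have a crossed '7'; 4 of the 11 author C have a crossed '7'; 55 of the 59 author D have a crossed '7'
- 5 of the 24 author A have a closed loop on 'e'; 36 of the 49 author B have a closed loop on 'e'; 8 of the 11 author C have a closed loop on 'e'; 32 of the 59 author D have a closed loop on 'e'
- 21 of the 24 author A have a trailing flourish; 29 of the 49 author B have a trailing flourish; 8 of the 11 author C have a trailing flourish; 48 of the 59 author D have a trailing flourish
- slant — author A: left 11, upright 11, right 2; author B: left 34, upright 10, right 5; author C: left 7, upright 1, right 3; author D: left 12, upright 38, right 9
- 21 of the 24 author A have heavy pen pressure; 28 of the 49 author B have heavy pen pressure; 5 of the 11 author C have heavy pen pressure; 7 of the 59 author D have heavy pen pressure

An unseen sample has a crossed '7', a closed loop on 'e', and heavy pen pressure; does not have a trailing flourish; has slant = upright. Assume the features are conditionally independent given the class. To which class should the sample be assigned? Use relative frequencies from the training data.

author B

author A: (24/143) × (3/24) × (5/24) × (3/24) × (11/24) × (21/24) ≈ 0.000219101
author B: (49/143) × (15/49) × (36/49) × (20/49) × (10/49) × (28/49) ≈ 0.00366827
author C: (11/143) × (4/11) × (8/11) × (3/11) × (1/11) × (5/11) ≈ 0.000229263
author D: (59/143) × (55/59) × (32/59) × (11/59) × (38/59) × (7/59) ≈ 0.00297196
Highest score → author B.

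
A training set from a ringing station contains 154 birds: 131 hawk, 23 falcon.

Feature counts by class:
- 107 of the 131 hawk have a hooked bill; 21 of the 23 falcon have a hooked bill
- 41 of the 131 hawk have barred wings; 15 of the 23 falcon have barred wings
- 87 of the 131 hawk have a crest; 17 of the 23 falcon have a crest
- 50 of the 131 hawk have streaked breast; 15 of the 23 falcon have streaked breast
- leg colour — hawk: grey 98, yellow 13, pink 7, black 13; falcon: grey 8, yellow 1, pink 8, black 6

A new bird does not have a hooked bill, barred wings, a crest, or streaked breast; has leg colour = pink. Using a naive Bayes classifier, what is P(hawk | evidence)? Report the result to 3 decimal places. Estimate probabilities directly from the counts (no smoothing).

hawk: (131/154) × (24/131) × (90/131) × (44/131) × (81/131) × (7/131) ≈ 0.00118818
falcon: (23/154) × (2/23) × (8/23) × (6/23) × (8/23) × (8/23) ≈ 0.000142567
P(hawk | x) = 0.00118818 / 0.001330747 ≈ 0.893

0.893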